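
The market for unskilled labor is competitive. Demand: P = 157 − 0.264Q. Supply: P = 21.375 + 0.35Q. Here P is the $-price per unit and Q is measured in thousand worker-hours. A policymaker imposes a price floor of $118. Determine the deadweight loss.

$1643.20 thousand

Competitive equilibrium: 157 − 0.264Q = 21.375 + 0.35Q → Q* = 220.88762, P* = 98.68567.
At the floor P = 118, quantity demanded = (157 − 118)/0.264 = 147.72727.
Sellers' marginal cost at Q' = 147.72727: 21.375 + 0.35·147.72727 = 73.07954.
ΔQ = 220.88762 − 147.72727 = 73.16035; wedge = 118 − 73.07954 = 44.92046.
DWL = ½ × 73.16035 × 44.92046 = $1643.20 thousand.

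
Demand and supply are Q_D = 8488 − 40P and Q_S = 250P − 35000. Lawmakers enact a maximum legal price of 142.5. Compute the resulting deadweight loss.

In inverse form: demand P = 212.2 − 0.025Q, supply P = 140 + 0.004Q.
Competitive equilibrium: 212.2 − 0.025Q = 140 + 0.004Q → Q* = 2489.6552, P* = 149.9586.
At the ceiling P = 142.5, quantity supplied = (142.5 − 140)/0.004 = 625.
Willingness to pay at Q' = 625: 212.2 − 0.025·625 = 196.575.
ΔQ = 2489.6552 − 625 = 1864.6552; wedge = 196.575 − 142.5 = 54.075.
Welfare loss = ½ × 1864.6552 × 54.075 = 50415.61.

50415.61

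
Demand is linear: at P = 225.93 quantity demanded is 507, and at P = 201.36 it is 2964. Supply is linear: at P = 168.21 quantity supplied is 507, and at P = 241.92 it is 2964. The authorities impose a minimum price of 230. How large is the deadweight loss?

68450

Demand slope = (201.36 − 225.93)/(2964 − 507) = −0.01, so P = 231 − 0.01Q.
Supply slope = (241.92 − 168.21)/(2964 − 507) = 0.03, so P = 153 + 0.03Q.
Competitive equilibrium: 231 − 0.01Q = 153 + 0.03Q → Q* = 1950, P* = 211.5.
At the floor P = 230, quantity demanded = (231 − 230)/0.01 = 100.
Sellers' marginal cost at Q' = 100: 153 + 0.03·100 = 156.
ΔQ = 1950 − 100 = 1850; wedge = 230 − 156 = 74.
Deadweight loss = ½ × 1850 × 74 = 68450.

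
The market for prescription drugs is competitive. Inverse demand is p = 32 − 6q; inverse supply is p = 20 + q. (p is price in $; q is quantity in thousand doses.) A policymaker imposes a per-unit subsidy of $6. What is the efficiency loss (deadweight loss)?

$2.57 thousand

Competitive equilibrium: 32 − 6q = 20 + q → q* = 1.7143, p* = 21.7143.
The subsidy lowers effective supply by 6: p = 14 + q.
New quantity: 32 − 6q = 14 + q → q' = 2.5714.
Overproduction Δq = 2.5714 − 1.7143 = 0.8571; wedge = subsidy = 6.
Welfare loss = ½ × 0.8571 × 6 = $2.57 thousand.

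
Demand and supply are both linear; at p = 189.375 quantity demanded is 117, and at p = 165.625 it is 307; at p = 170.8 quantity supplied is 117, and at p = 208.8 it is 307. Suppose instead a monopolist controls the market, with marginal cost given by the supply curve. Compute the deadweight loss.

380.29

Demand slope = (165.625 − 189.375)/(307 − 117) = −0.125, so p = 204 − 0.125q.
Supply slope = (208.8 − 170.8)/(307 − 117) = 0.2, so p = 147.4 + 0.2q.
Competitive equilibrium: 204 − 0.125q = 147.4 + 0.2q → q* = 174.1538, p* = 182.2308.
Marginal revenue: MR = 204 − 0.25q. Set MR = MC: 204 − 0.25q = 147.4 + 0.2q → q_m = 125.7778.
Price p_m = 204 − 0.125·125.7778 = 188.2778; MC(q_m) = 147.4 + 0.2·125.7778 = 172.5556.
Competitive q* = 174.1538, so Δq = 48.376; wedge = 188.2778 − 172.5556 = 15.7222.
Welfare loss = ½ × 48.376 × 15.7222 = 380.29.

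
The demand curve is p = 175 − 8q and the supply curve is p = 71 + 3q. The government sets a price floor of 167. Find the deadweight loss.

393.14

Competitive equilibrium: 175 − 8q = 71 + 3q → q* = 9.45455, p* = 99.36364.
At the floor p = 167, quantity demanded = (175 − 167)/8 = 1.
Sellers' marginal cost at q' = 1: 71 + 3·1 = 74.
Δq = 9.45455 − 1 = 8.45455; wedge = 167 − 74 = 93.
Deadweight loss = ½ × 8.45455 × 93 = 393.14.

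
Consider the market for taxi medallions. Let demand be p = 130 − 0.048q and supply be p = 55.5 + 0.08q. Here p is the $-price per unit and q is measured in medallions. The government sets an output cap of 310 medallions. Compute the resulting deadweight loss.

$4736.06

Competitive equilibrium: 130 − 0.048q = 55.5 + 0.08q → q* = 582.0313, p* = 102.0625.
At q = 310: demand price = 130 − 0.048·310 = 115.12; supply price = 55.5 + 0.08·310 = 80.3.
Δq = 582.0313 − 310 = 272.0313; wedge = 115.12 − 80.3 = 34.82.
DWL = ½ × 272.0313 × 34.82 = $4736.06.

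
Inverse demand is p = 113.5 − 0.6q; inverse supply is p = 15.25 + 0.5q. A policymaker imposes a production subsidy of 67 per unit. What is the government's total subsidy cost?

10065.23

Competitive equilibrium: 113.5 − 0.6q = 15.25 + 0.5q → q* = 89.3182, p* = 59.9091.
The subsidy lowers effective supply by 67: p = 0.5q − 51.75.
New quantity: 113.5 − 0.6q = 0.5q − 51.75 → q' = 150.2273.
Total subsidy cost = 67 × 150.2273 = 10065.23.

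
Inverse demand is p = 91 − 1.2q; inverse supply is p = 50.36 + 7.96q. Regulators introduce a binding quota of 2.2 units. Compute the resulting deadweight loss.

Competitive equilibrium: 91 − 1.2q = 50.36 + 7.96q → q* = 4.4367, p* = 85.676.
At q = 2.2: demand price = 91 − 1.2·2.2 = 88.36; supply price = 50.36 + 7.96·2.2 = 67.872.
Δq = 4.4367 − 2.2 = 2.2367; wedge = 88.36 − 67.872 = 20.488.
The triangle = ½ × 2.2367 × 20.488 = 22.91.

22.91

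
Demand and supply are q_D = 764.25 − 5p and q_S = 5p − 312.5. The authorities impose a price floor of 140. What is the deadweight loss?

In inverse form: demand p = 152.85 − 0.2q, supply p = 62.5 + 0.2q.
Competitive equilibrium: 152.85 − 0.2q = 62.5 + 0.2q → q* = 225.875, p* = 107.675.
At the floor p = 140, quantity demanded = (152.85 − 140)/0.2 = 64.25.
Sellers' marginal cost at q' = 64.25: 62.5 + 0.2·64.25 = 75.35.
Δq = 225.875 − 64.25 = 161.625; wedge = 140 − 75.35 = 64.65.
DWL = ½ × 161.625 × 64.65 = 5224.53.

5224.53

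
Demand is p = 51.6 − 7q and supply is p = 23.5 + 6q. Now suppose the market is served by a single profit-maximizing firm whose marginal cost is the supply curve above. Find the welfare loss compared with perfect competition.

3.72

Competitive equilibrium: 51.6 − 7q = 23.5 + 6q → q* = 2.1615, p* = 36.4692.
Marginal revenue: MR = 51.6 − 14q. Set MR = MC: 51.6 − 14q = 23.5 + 6q → q_m = 1.405.
Price p_m = 51.6 − 7·1.405 = 41.765; MC(q_m) = 23.5 + 6·1.405 = 31.93.
Competitive q* = 2.1615, so Δq = 0.7565; wedge = 41.765 − 31.93 = 9.835.
Deadweight loss = ½ × 0.7565 × 9.835 = 3.72.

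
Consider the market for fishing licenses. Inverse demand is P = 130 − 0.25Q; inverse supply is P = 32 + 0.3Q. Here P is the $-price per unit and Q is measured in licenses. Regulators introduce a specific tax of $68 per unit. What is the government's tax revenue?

$3709.09

Competitive equilibrium: 130 − 0.25Q = 32 + 0.3Q → Q* = 178.1818, P* = 85.4545.
With the tax, the buyer price exceeds the seller price by 68: (130 − 0.25Q) − (32 + 0.3Q) = 68 → Q' = 54.5455.
Tax revenue = 68 × 54.5455 = $3709.09.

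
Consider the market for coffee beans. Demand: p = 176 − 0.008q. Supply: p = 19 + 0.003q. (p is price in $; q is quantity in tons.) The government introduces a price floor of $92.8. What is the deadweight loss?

$82489.09

Competitive equilibrium: 176 − 0.008q = 19 + 0.003q → q* = 14272.7273, p* = 61.8182.
At the floor p = 92.8, quantity demanded = (176 − 92.8)/0.008 = 10400.
Sellers' marginal cost at q' = 10400: 19 + 0.003·10400 = 50.2.
Δq = 14272.7273 − 10400 = 3872.7273; wedge = 92.8 − 50.2 = 42.6.
Deadweight loss = ½ × 3872.7273 × 42.6 = $82489.09.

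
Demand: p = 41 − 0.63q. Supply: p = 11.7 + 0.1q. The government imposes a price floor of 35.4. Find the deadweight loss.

356.40

Competitive equilibrium: 41 − 0.63q = 11.7 + 0.1q → q* = 40.137, p* = 15.7137.
At the floor p = 35.4, quantity demanded = (41 − 35.4)/0.63 = 8.8889.
Sellers' marginal cost at q' = 8.8889: 11.7 + 0.1·8.8889 = 12.5889.
Δq = 40.137 − 8.8889 = 31.2481; wedge = 35.4 − 12.5889 = 22.8111.
Welfare loss = ½ × 31.2481 × 22.8111 = 356.40.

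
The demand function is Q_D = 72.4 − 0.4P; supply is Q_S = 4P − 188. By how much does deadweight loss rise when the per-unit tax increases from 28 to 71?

In inverse form: demand P = 181 − 2.5Q, supply P = 47 + 0.25Q.
Competitive equilibrium: 181 − 2.5Q = 47 + 0.25Q → Q* = 48.7273, P* = 59.1818.
For a per-unit tax t: ΔQ = t/2.75, so DWL = ½·t·(t/2.75) = t²/5.5.
At t = 28: DWL = 142.545. At t = 71: DWL = 916.545.
Increase = 916.545 − 142.545 = 774.

774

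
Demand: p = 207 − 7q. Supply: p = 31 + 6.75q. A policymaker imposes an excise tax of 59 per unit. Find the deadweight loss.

Competitive equilibrium: 207 − 7q = 31 + 6.75q → q* = 12.8, p* = 117.4.
With the tax, the buyer price exceeds the seller price by 59: (207 − 7q) − (31 + 6.75q) = 59 → q' = 8.5091.
Δq = 12.8 − 8.5091 = 4.2909; the wedge equals the tax, 59.
Deadweight loss = ½ × 4.2909 × 59 = 126.58.

126.58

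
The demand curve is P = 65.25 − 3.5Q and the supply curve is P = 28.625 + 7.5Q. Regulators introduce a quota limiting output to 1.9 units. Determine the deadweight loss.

11.24

Competitive equilibrium: 65.25 − 3.5Q = 28.625 + 7.5Q → Q* = 3.3295, P* = 53.5966.
At Q = 1.9: demand price = 65.25 − 3.5·1.9 = 58.6; supply price = 28.625 + 7.5·1.9 = 42.875.
ΔQ = 3.3295 − 1.9 = 1.4295; wedge = 58.6 − 42.875 = 15.725.
DWL = ½ × 1.4295 × 15.725 = 11.24.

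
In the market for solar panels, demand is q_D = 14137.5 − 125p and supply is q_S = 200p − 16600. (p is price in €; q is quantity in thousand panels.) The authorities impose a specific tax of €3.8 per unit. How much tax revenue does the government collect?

€7687.69 thousand

In inverse form: demand p = 113.1 − 0.008q, supply p = 83 + 0.005q.
Competitive equilibrium: 113.1 − 0.008q = 83 + 0.005q → q* = 2315.3846, p* = 94.5769.
With the tax, the buyer price exceeds the seller price by 3.8: (113.1 − 0.008q) − (83 + 0.005q) = 3.8 → q' = 2023.0769.
Tax revenue = 3.8 × 2023.0769 = €7687.69 thousand.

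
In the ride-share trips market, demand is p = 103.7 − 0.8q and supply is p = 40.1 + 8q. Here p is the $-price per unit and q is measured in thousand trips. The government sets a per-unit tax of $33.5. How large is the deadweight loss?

$63.76 thousand

Competitive equilibrium: 103.7 − 0.8q = 40.1 + 8q → q* = 7.2273, p* = 97.9182.
With the tax, the buyer price exceeds the seller price by 33.5: (103.7 − 0.8q) − (40.1 + 8q) = 33.5 → q' = 3.4205.
Δq = 7.2273 − 3.4205 = 3.8068; the wedge equals the tax, 33.5.
The triangle = ½ × 3.8068 × 33.5 = $63.76 thousand.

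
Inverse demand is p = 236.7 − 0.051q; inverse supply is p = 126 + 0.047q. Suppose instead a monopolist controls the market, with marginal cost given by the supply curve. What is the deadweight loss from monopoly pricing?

7324.99

Competitive equilibrium: 236.7 − 0.051q = 126 + 0.047q → q* = 1129.5918, p* = 179.0908.
Marginal revenue: MR = 236.7 − 0.102q. Set MR = MC: 236.7 − 0.102q = 126 + 0.047q → q_m = 742.953.
Price p_m = 236.7 − 0.051·742.953 = 198.8094; MC(q_m) = 126 + 0.047·742.953 = 160.9188.
Competitive q* = 1129.5918, so Δq = 386.6388; wedge = 198.8094 − 160.9188 = 37.8906.
Deadweight loss = ½ × 386.6388 × 37.8906 = 7324.99.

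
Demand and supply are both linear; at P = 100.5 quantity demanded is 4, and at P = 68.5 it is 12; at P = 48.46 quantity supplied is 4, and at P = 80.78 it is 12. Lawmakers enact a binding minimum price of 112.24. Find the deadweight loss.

355.78

Demand slope = (68.5 − 100.5)/(12 − 4) = −4, so P = 116.5 − 4Q.
Supply slope = (80.78 − 48.46)/(12 − 4) = 4.04, so P = 32.3 + 4.04Q.
Competitive equilibrium: 116.5 − 4Q = 32.3 + 4.04Q → Q* = 10.4726, P* = 74.6095.
At the floor P = 112.24, quantity demanded = (116.5 − 112.24)/4 = 1.065.
Sellers' marginal cost at Q' = 1.065: 32.3 + 4.04·1.065 = 36.6026.
ΔQ = 10.4726 − 1.065 = 9.4076; wedge = 112.24 − 36.6026 = 75.6374.
Deadweight loss = ½ × 9.4076 × 75.6374 = 355.78.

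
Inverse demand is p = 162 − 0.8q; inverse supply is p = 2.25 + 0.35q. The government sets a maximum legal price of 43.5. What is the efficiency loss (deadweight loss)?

Competitive equilibrium: 162 − 0.8q = 2.25 + 0.35q → q* = 138.913, p* = 50.8696.
At the ceiling p = 43.5, quantity supplied = (43.5 − 2.25)/0.35 = 117.8571.
Willingness to pay at q' = 117.8571: 162 − 0.8·117.8571 = 67.7143.
Δq = 138.913 − 117.8571 = 21.0559; wedge = 67.7143 − 43.5 = 24.2143.
The triangle = ½ × 21.0559 × 24.2143 = 254.93.

254.93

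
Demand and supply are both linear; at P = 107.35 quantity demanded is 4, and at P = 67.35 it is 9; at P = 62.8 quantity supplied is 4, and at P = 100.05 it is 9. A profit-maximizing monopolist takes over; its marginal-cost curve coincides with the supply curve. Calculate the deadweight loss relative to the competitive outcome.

42.60

Demand slope = (67.35 − 107.35)/(9 − 4) = −8, so P = 139.35 − 8Q.
Supply slope = (100.05 − 62.8)/(9 − 4) = 7.45, so P = 33 + 7.45Q.
Competitive equilibrium: 139.35 − 8Q = 33 + 7.45Q → Q* = 6.8835, P* = 84.282.
Marginal revenue: MR = 139.35 − 16Q. Set MR = MC: 139.35 − 16Q = 33 + 7.45Q → Q_m = 4.5352.
Price P_m = 139.35 − 8·4.5352 = 103.0684; MC(Q_m) = 33 + 7.45·4.5352 = 66.7872.
Competitive Q* = 6.8835, so ΔQ = 2.3483; wedge = 103.0684 − 66.7872 = 36.2812.
DWL = ½ × 2.3483 × 36.2812 = 42.60.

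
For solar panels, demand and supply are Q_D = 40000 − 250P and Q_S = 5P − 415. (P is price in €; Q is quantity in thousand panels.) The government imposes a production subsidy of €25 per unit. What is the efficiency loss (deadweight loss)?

€1531.86 thousand

In inverse form: demand P = 160 − 0.004Q, supply P = 83 + 0.2Q.
Competitive equilibrium: 160 − 0.004Q = 83 + 0.2Q → Q* = 377.451, P* = 158.4902.
The subsidy lowers effective supply by 25: P = 58 + 0.2Q.
New quantity: 160 − 0.004Q = 58 + 0.2Q → Q' = 500.
Overproduction ΔQ = 500 − 377.451 = 122.549; wedge = subsidy = 25.
The triangle = ½ × 122.549 × 25 = €1531.86 thousand.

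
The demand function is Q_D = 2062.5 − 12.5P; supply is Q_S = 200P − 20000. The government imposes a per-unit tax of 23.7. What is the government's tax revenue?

In inverse form: demand P = 165 − 0.08Q, supply P = 100 + 0.005Q.
Competitive equilibrium: 165 − 0.08Q = 100 + 0.005Q → Q* = 764.7059, P* = 103.8235.
With the tax, the buyer price exceeds the seller price by 23.7: (165 − 0.08Q) − (100 + 0.005Q) = 23.7 → Q' = 485.8824.
Tax revenue = 23.7 × 485.8824 = 11515.41.

11515.41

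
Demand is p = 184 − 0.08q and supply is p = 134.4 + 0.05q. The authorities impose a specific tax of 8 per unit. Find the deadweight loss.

Competitive equilibrium: 184 − 0.08q = 134.4 + 0.05q → q* = 381.5385, p* = 153.4769.
With the tax, the buyer price exceeds the seller price by 8: (184 − 0.08q) − (134.4 + 0.05q) = 8 → q' = 320.
Δq = 381.5385 − 320 = 61.5385; the wedge equals the tax, 8.
DWL = ½ × 61.5385 × 8 = 246.15.

246.15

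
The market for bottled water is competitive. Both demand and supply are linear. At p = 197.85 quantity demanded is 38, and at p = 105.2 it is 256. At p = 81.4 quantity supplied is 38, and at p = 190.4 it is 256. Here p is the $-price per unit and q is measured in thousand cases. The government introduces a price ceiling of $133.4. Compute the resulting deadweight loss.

$221.66 thousand

Demand slope = (105.2 − 197.85)/(256 − 38) = −0.425, so p = 214 − 0.425q.
Supply slope = (190.4 − 81.4)/(256 − 38) = 0.5, so p = 62.4 + 0.5q.
Competitive equilibrium: 214 − 0.425q = 62.4 + 0.5q → q* = 163.8919, p* = 144.3459.
At the ceiling p = 133.4, quantity supplied = (133.4 − 62.4)/0.5 = 142.
Willingness to pay at q' = 142: 214 − 0.425·142 = 153.65.
Δq = 163.8919 − 142 = 21.8919; wedge = 153.65 − 133.4 = 20.25.
Deadweight loss = ½ × 21.8919 × 20.25 = $221.66 thousand.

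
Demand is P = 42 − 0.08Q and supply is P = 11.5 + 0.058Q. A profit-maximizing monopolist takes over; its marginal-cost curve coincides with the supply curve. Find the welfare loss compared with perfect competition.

Competitive equilibrium: 42 − 0.08Q = 11.5 + 0.058Q → Q* = 221.01449, P* = 24.31884.
Marginal revenue: MR = 42 − 0.16Q. Set MR = MC: 42 − 0.16Q = 11.5 + 0.058Q → Q_m = 139.90826.
Price P_m = 42 − 0.08·139.90826 = 30.80734; MC(Q_m) = 11.5 + 0.058·139.90826 = 19.61468.
Competitive Q* = 221.01449, so ΔQ = 81.10623; wedge = 30.80734 − 19.61468 = 11.19266.
DWL = ½ × 81.10623 × 11.19266 = 453.90.

453.90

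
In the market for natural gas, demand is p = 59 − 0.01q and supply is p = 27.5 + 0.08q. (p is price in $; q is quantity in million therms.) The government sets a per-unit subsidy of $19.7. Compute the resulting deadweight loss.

$2156.06 million

Competitive equilibrium: 59 − 0.01q = 27.5 + 0.08q → q* = 350, p* = 55.5.
The subsidy lowers effective supply by 19.7: p = 7.8 + 0.08q.
New quantity: 59 − 0.01q = 7.8 + 0.08q → q' = 568.8889.
Overproduction Δq = 568.8889 − 350 = 218.8889; wedge = subsidy = 19.7.
The triangle = ½ × 218.8889 × 19.7 = $2156.06 million.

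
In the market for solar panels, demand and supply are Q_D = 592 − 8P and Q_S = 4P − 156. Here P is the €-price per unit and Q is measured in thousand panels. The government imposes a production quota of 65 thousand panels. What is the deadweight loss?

€150.52 thousand

In inverse form: demand P = 74 − 0.125Q, supply P = 39 + 0.25Q.
Competitive equilibrium: 74 − 0.125Q = 39 + 0.25Q → Q* = 93.3333, P* = 62.3333.
At Q = 65: demand price = 74 − 0.125·65 = 65.875; supply price = 39 + 0.25·65 = 55.25.
ΔQ = 93.3333 − 65 = 28.3333; wedge = 65.875 − 55.25 = 10.625.
Deadweight loss = ½ × 28.3333 × 10.625 = €150.52 thousand.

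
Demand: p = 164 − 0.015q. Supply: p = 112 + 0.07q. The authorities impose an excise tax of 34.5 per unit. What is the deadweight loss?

Competitive equilibrium: 164 − 0.015q = 112 + 0.07q → q* = 611.7647, p* = 154.8235.
With the tax, the buyer price exceeds the seller price by 34.5: (164 − 0.015q) − (112 + 0.07q) = 34.5 → q' = 205.8824.
Δq = 611.7647 − 205.8824 = 405.8823; the wedge equals the tax, 34.5.
Deadweight loss = ½ × 405.8823 × 34.5 = 7001.47.

7001.47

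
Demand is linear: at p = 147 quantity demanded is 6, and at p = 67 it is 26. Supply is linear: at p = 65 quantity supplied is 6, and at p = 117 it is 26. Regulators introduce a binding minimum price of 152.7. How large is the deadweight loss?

Demand slope = (67 − 147)/(26 − 6) = −4, so p = 171 − 4q.
Supply slope = (117 − 65)/(26 − 6) = 2.6, so p = 49.4 + 2.6q.
Competitive equilibrium: 171 − 4q = 49.4 + 2.6q → q* = 18.4242424, p* = 97.3030303.
At the floor p = 152.7, quantity demanded = (171 − 152.7)/4 = 4.575.
Sellers' marginal cost at q' = 4.575: 49.4 + 2.6·4.575 = 61.295.
Δq = 18.4242424 − 4.575 = 13.8492424; wedge = 152.7 − 61.295 = 91.405.
The triangle = ½ × 13.8492424 × 91.405 = 632.95.

632.95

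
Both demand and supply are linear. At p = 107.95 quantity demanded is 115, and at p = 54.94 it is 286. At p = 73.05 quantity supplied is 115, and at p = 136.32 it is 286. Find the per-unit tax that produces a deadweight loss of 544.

Demand slope = (54.94 − 107.95)/(286 − 115) = −0.31, so p = 143.6 − 0.31q.
Supply slope = (136.32 − 73.05)/(286 − 115) = 0.37, so p = 30.5 + 0.37q.
Competitive equilibrium: 143.6 − 0.31q = 30.5 + 0.37q → q* = 166.3235, p* = 92.0397.
A tax t gives Δq = t/0.68 and wedge t, so DWL = t²/1.36.
t²/1.36 = 544 → t² = 739.84 → t = 27.2.

27.2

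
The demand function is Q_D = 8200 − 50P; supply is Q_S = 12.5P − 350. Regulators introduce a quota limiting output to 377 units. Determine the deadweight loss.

48314.45

In inverse form: demand P = 164 − 0.02Q, supply P = 28 + 0.08Q.
Competitive equilibrium: 164 − 0.02Q = 28 + 0.08Q → Q* = 1360, P* = 136.8.
At Q = 377: demand price = 164 − 0.02·377 = 156.46; supply price = 28 + 0.08·377 = 58.16.
ΔQ = 1360 − 377 = 983; wedge = 156.46 − 58.16 = 98.3.
DWL = ½ × 983 × 98.3 = 48314.45.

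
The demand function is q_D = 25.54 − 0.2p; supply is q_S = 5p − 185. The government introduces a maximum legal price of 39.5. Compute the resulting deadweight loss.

63.51

In inverse form: demand p = 127.7 − 5q, supply p = 37 + 0.2q.
Competitive equilibrium: 127.7 − 5q = 37 + 0.2q → q* = 17.4423, p* = 40.4885.
At the ceiling p = 39.5, quantity supplied = (39.5 − 37)/0.2 = 12.5.
Willingness to pay at q' = 12.5: 127.7 − 5·12.5 = 65.2.
Δq = 17.4423 − 12.5 = 4.9423; wedge = 65.2 − 39.5 = 25.7.
Welfare loss = ½ × 4.9423 × 25.7 = 63.51.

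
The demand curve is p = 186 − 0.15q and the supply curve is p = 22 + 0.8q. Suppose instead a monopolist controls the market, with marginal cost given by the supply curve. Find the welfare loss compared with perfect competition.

263.23

Competitive equilibrium: 186 − 0.15q = 22 + 0.8q → q* = 172.6316, p* = 160.1053.
Marginal revenue: MR = 186 − 0.3q. Set MR = MC: 186 − 0.3q = 22 + 0.8q → q_m = 149.0909.
Price p_m = 186 − 0.15·149.0909 = 163.6364; MC(q_m) = 22 + 0.8·149.0909 = 141.2727.
Competitive q* = 172.6316, so Δq = 23.5407; wedge = 163.6364 − 141.2727 = 22.3637.
Welfare loss = ½ × 23.5407 × 22.3637 = 263.23.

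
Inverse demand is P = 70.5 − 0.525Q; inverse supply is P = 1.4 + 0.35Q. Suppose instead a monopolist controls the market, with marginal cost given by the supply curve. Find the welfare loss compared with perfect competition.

Competitive equilibrium: 70.5 − 0.525Q = 1.4 + 0.35Q → Q* = 78.9714, P* = 29.04.
Marginal revenue: MR = 70.5 − 1.05Q. Set MR = MC: 70.5 − 1.05Q = 1.4 + 0.35Q → Q_m = 49.3571.
Price P_m = 70.5 − 0.525·49.3571 = 44.5875; MC(Q_m) = 1.4 + 0.35·49.3571 = 18.675.
Competitive Q* = 78.9714, so ΔQ = 29.6143; wedge = 44.5875 − 18.675 = 25.9125.
The triangle = ½ × 29.6143 × 25.9125 = 383.69.

383.69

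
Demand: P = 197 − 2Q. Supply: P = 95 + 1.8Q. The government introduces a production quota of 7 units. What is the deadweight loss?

Competitive equilibrium: 197 − 2Q = 95 + 1.8Q → Q* = 26.8421, P* = 143.3158.
At Q = 7: demand price = 197 − 2·7 = 183; supply price = 95 + 1.8·7 = 107.6.
ΔQ = 26.8421 − 7 = 19.8421; wedge = 183 − 107.6 = 75.4.
Deadweight loss = ½ × 19.8421 × 75.4 = 748.05.

748.05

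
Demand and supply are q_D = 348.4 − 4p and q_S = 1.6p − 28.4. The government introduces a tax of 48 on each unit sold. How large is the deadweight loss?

In inverse form: demand p = 87.1 − 0.25q, supply p = 17.75 + 0.625q.
Competitive equilibrium: 87.1 − 0.25q = 17.75 + 0.625q → q* = 79.2571, p* = 67.2857.
With the tax, the buyer price exceeds the seller price by 48: (87.1 − 0.25q) − (17.75 + 0.625q) = 48 → q' = 24.4.
Δq = 79.2571 − 24.4 = 54.8571; the wedge equals the tax, 48.
The triangle = ½ × 54.8571 × 48 = 1316.57.

1316.57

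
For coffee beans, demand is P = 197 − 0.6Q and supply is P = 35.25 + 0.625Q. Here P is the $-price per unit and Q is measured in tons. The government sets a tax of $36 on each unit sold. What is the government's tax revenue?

Competitive equilibrium: 197 − 0.6Q = 35.25 + 0.625Q → Q* = 132.0408, P* = 117.7755.
With the tax, the buyer price exceeds the seller price by 36: (197 − 0.6Q) − (35.25 + 0.625Q) = 36 → Q' = 102.6531.
Tax revenue = 36 × 102.6531 = $3695.51.

$3695.51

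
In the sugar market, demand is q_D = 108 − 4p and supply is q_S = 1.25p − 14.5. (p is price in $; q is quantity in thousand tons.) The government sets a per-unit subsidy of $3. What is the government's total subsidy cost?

$52.57 thousand

In inverse form: demand p = 27 − 0.25q, supply p = 11.6 + 0.8q.
Competitive equilibrium: 27 − 0.25q = 11.6 + 0.8q → q* = 14.6667, p* = 23.3333.
The subsidy lowers effective supply by 3: p = 8.6 + 0.8q.
New quantity: 27 − 0.25q = 8.6 + 0.8q → q' = 17.5238.
Total subsidy cost = 3 × 17.5238 = $52.57 thousand.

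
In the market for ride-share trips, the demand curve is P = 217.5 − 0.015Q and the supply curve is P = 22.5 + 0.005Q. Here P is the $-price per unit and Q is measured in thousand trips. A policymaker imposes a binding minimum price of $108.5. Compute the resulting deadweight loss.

Competitive equilibrium: 217.5 − 0.015Q = 22.5 + 0.005Q → Q* = 9750, P* = 71.25.
At the floor P = 108.5, quantity demanded = (217.5 − 108.5)/0.015 = 7266.666667.
Sellers' marginal cost at Q' = 7266.666667: 22.5 + 0.005·7266.666667 = 58.833333.
ΔQ = 9750 − 7266.666667 = 2483.333333; wedge = 108.5 − 58.833333 = 49.666667.
DWL = ½ × 2483.333333 × 49.666667 = $61669.44 thousand.

$61669.44 thousand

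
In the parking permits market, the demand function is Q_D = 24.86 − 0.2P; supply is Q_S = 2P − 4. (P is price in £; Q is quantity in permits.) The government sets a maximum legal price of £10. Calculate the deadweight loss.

£106.95

In inverse form: demand P = 124.3 − 5Q, supply P = 2 + 0.5Q.
Competitive equilibrium: 124.3 − 5Q = 2 + 0.5Q → Q* = 22.2364, P* = 13.1182.
At the ceiling P = 10, quantity supplied = (10 − 2)/0.5 = 16.
Willingness to pay at Q' = 16: 124.3 − 5·16 = 44.3.
ΔQ = 22.2364 − 16 = 6.2364; wedge = 44.3 − 10 = 34.3.
DWL = ½ × 6.2364 × 34.3 = £106.95.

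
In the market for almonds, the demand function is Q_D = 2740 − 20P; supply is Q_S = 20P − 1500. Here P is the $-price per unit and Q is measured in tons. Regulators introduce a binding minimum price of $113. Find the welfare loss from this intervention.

In inverse form: demand P = 137 − 0.05Q, supply P = 75 + 0.05Q.
Competitive equilibrium: 137 − 0.05Q = 75 + 0.05Q → Q* = 620, P* = 106.
At the floor P = 113, quantity demanded = (137 − 113)/0.05 = 480.
Sellers' marginal cost at Q' = 480: 75 + 0.05·480 = 99.
ΔQ = 620 − 480 = 140; wedge = 113 − 99 = 14.
Welfare loss = ½ × 140 × 14 = $980.

$980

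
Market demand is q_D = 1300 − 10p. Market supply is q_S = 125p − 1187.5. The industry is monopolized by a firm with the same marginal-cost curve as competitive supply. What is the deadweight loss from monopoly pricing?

15537.95

In inverse form: demand p = 130 − 0.1q, supply p = 9.5 + 0.008q.
Competitive equilibrium: 130 − 0.1q = 9.5 + 0.008q → q* = 1115.7407, p* = 18.4259.
Marginal revenue: MR = 130 − 0.2q. Set MR = MC: 130 − 0.2q = 9.5 + 0.008q → q_m = 579.3269.
Price p_m = 130 − 0.1·579.3269 = 72.0673; MC(q_m) = 9.5 + 0.008·579.3269 = 14.1346.
Competitive q* = 1115.7407, so Δq = 536.4138; wedge = 72.0673 − 14.1346 = 57.9327.
Welfare loss = ½ × 536.4138 × 57.9327 = 15537.95.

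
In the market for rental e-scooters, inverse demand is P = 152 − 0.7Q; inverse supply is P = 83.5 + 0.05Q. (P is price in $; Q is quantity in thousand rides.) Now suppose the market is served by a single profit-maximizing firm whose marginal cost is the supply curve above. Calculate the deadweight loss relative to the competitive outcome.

$729.04 thousand

Competitive equilibrium: 152 − 0.7Q = 83.5 + 0.05Q → Q* = 91.3333, P* = 88.0667.
Marginal revenue: MR = 152 − 1.4Q. Set MR = MC: 152 − 1.4Q = 83.5 + 0.05Q → Q_m = 47.2414.
Price P_m = 152 − 0.7·47.2414 = 118.931; MC(Q_m) = 83.5 + 0.05·47.2414 = 85.8621.
Competitive Q* = 91.3333, so ΔQ = 44.0919; wedge = 118.931 − 85.8621 = 33.0689.
Welfare loss = ½ × 44.0919 × 33.0689 = $729.04 thousand.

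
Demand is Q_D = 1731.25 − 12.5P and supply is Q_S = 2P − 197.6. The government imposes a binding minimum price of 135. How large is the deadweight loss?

176.90

In inverse form: demand P = 138.5 − 0.08Q, supply P = 98.8 + 0.5Q.
Competitive equilibrium: 138.5 − 0.08Q = 98.8 + 0.5Q → Q* = 68.4483, P* = 133.0241.
At the floor P = 135, quantity demanded = (138.5 − 135)/0.08 = 43.75.
Sellers' marginal cost at Q' = 43.75: 98.8 + 0.5·43.75 = 120.675.
ΔQ = 68.4483 − 43.75 = 24.6983; wedge = 135 − 120.675 = 14.325.
DWL = ½ × 24.6983 × 14.325 = 176.90.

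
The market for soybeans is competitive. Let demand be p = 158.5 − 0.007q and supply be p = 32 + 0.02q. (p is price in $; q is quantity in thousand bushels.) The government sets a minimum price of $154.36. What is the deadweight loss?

Competitive equilibrium: 158.5 − 0.007q = 32 + 0.02q → q* = 4685.185185, p* = 125.703704.
At the floor p = 154.36, quantity demanded = (158.5 − 154.36)/0.007 = 591.428571.
Sellers' marginal cost at q' = 591.428571: 32 + 0.02·591.428571 = 43.828571.
Δq = 4685.185185 − 591.428571 = 4093.756614; wedge = 154.36 − 43.828571 = 110.531429.
The triangle = ½ × 4093.756614 × 110.531429 = $226244.38 thousand.

$226244.38 thousand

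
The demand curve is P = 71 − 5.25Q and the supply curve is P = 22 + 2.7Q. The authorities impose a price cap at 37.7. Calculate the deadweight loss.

Competitive equilibrium: 71 − 5.25Q = 22 + 2.7Q → Q* = 6.1635, P* = 38.6415.
At the ceiling P = 37.7, quantity supplied = (37.7 − 22)/2.7 = 5.8148.
Willingness to pay at Q' = 5.8148: 71 − 5.25·5.8148 = 40.4723.
ΔQ = 6.1635 − 5.8148 = 0.3487; wedge = 40.4723 − 37.7 = 2.7723.
The triangle = ½ × 0.3487 × 2.7723 = 0.48.

0.48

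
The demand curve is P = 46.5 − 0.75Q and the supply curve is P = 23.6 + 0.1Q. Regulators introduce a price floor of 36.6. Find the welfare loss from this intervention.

Competitive equilibrium: 46.5 − 0.75Q = 23.6 + 0.1Q → Q* = 26.9412, P* = 26.2941.
At the floor P = 36.6, quantity demanded = (46.5 − 36.6)/0.75 = 13.2.
Sellers' marginal cost at Q' = 13.2: 23.6 + 0.1·13.2 = 24.92.
ΔQ = 26.9412 − 13.2 = 13.7412; wedge = 36.6 − 24.92 = 11.68.
Deadweight loss = ½ × 13.7412 × 11.68 = 80.25.

80.25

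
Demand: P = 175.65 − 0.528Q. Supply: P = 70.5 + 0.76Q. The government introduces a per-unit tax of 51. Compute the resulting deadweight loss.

1009.70

Competitive equilibrium: 175.65 − 0.528Q = 70.5 + 0.76Q → Q* = 81.6382, P* = 132.54503.
With the tax, the buyer price exceeds the seller price by 51: (175.65 − 0.528Q) − (70.5 + 0.76Q) = 51 → Q' = 42.04193.
ΔQ = 81.6382 − 42.04193 = 39.59627; the wedge equals the tax, 51.
The triangle = ½ × 39.59627 × 51 = 1009.70.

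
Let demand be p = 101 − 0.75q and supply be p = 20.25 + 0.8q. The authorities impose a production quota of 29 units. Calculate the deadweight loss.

413.43

Competitive equilibrium: 101 − 0.75q = 20.25 + 0.8q → q* = 52.0968, p* = 61.9274.
At q = 29: demand price = 101 − 0.75·29 = 79.25; supply price = 20.25 + 0.8·29 = 43.45.
Δq = 52.0968 − 29 = 23.0968; wedge = 79.25 − 43.45 = 35.8.
Welfare loss = ½ × 23.0968 × 35.8 = 413.43.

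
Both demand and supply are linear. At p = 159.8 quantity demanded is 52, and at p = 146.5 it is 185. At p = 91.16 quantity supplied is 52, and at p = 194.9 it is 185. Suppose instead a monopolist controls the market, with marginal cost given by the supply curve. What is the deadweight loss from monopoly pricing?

Demand slope = (146.5 − 159.8)/(185 − 52) = −0.1, so p = 165 − 0.1q.
Supply slope = (194.9 − 91.16)/(185 − 52) = 0.78, so p = 50.6 + 0.78q.
Competitive equilibrium: 165 − 0.1q = 50.6 + 0.78q → q* = 130, p* = 152.
Marginal revenue: MR = 165 − 0.2q. Set MR = MC: 165 − 0.2q = 50.6 + 0.78q → q_m = 116.7347.
Price p_m = 165 − 0.1·116.7347 = 153.3265; MC(q_m) = 50.6 + 0.78·116.7347 = 141.6531.
Competitive q* = 130, so Δq = 13.2653; wedge = 153.3265 − 141.6531 = 11.6734.
DWL = ½ × 13.2653 × 11.6734 = 77.43.

77.43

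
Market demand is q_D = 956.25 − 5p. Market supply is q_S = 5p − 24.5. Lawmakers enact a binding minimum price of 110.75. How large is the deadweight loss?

In inverse form: demand p = 191.25 − 0.2q, supply p = 4.9 + 0.2q.
Competitive equilibrium: 191.25 − 0.2q = 4.9 + 0.2q → q* = 465.875, p* = 98.075.
At the floor p = 110.75, quantity demanded = (191.25 − 110.75)/0.2 = 402.5.
Sellers' marginal cost at q' = 402.5: 4.9 + 0.2·402.5 = 85.4.
Δq = 465.875 − 402.5 = 63.375; wedge = 110.75 − 85.4 = 25.35.
DWL = ½ × 63.375 × 25.35 = 803.28.

803.28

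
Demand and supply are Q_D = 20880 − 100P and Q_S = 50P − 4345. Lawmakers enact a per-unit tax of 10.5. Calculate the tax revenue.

In inverse form: demand P = 208.8 − 0.01Q, supply P = 86.9 + 0.02Q.
Competitive equilibrium: 208.8 − 0.01Q = 86.9 + 0.02Q → Q* = 4063.3333, P* = 168.1667.
With the tax, the buyer price exceeds the seller price by 10.5: (208.8 − 0.01Q) − (86.9 + 0.02Q) = 10.5 → Q' = 3713.3333.
Tax revenue = 10.5 × 3713.3333 = 38990.

38990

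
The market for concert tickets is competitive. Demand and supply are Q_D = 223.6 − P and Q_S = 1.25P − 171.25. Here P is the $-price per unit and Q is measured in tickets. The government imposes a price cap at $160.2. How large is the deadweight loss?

$328.71

In inverse form: demand P = 223.6 − Q, supply P = 137 + 0.8Q.
Competitive equilibrium: 223.6 − Q = 137 + 0.8Q → Q* = 48.1111, P* = 175.4889.
At the ceiling P = 160.2, quantity supplied = (160.2 − 137)/0.8 = 29.
Willingness to pay at Q' = 29: 223.6 − 1·29 = 194.6.
ΔQ = 48.1111 − 29 = 19.1111; wedge = 194.6 − 160.2 = 34.4.
DWL = ½ × 19.1111 × 34.4 = $328.71.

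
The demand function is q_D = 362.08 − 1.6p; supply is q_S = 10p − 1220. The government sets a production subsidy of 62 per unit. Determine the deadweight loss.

2651.03

In inverse form: demand p = 226.3 − 0.625q, supply p = 122 + 0.1q.
Competitive equilibrium: 226.3 − 0.625q = 122 + 0.1q → q* = 143.8621, p* = 136.3862.
The subsidy lowers effective supply by 62: p = 60 + 0.1q.
New quantity: 226.3 − 0.625q = 60 + 0.1q → q' = 229.3793.
Overproduction Δq = 229.3793 − 143.8621 = 85.5172; wedge = subsidy = 62.
Welfare loss = ½ × 85.5172 × 62 = 2651.03.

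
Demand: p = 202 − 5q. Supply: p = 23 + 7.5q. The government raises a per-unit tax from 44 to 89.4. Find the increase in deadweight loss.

242.25

Competitive equilibrium: 202 − 5q = 23 + 7.5q → q* = 14.32, p* = 130.4.
For a per-unit tax t: Δq = t/12.5, so DWL = ½·t·(t/12.5) = t²/25.
At t = 44: DWL = 77.44. At t = 89.4: DWL = 319.694.
Increase = 319.694 − 77.44 = 242.25.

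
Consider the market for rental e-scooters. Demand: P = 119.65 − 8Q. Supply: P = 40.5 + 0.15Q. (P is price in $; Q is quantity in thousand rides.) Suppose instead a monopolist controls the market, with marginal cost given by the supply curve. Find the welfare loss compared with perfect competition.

Competitive equilibrium: 119.65 − 8Q = 40.5 + 0.15Q → Q* = 9.7117, P* = 41.9567.
Marginal revenue: MR = 119.65 − 16Q. Set MR = MC: 119.65 − 16Q = 40.5 + 0.15Q → Q_m = 4.9009.
Price P_m = 119.65 − 8·4.9009 = 80.4428; MC(Q_m) = 40.5 + 0.15·4.9009 = 41.2351.
Competitive Q* = 9.7117, so ΔQ = 4.8108; wedge = 80.4428 − 41.2351 = 39.2077.
The triangle = ½ × 4.8108 × 39.2077 = $94.31 thousand.

$94.31 thousand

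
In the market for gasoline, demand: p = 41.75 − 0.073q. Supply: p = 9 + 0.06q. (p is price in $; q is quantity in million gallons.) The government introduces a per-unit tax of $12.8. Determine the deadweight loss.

Competitive equilibrium: 41.75 − 0.073q = 9 + 0.06q → q* = 246.2406, p* = 23.7744.
With the tax, the buyer price exceeds the seller price by 12.8: (41.75 − 0.073q) − (9 + 0.06q) = 12.8 → q' = 150.
Δq = 246.2406 − 150 = 96.2406; the wedge equals the tax, 12.8.
Welfare loss = ½ × 96.2406 × 12.8 = $615.94 million.

$615.94 million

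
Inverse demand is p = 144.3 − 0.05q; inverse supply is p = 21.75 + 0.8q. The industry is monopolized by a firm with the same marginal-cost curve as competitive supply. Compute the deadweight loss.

Competitive equilibrium: 144.3 − 0.05q = 21.75 + 0.8q → q* = 144.1765, p* = 137.0912.
Marginal revenue: MR = 144.3 − 0.1q. Set MR = MC: 144.3 − 0.1q = 21.75 + 0.8q → q_m = 136.1667.
Price p_m = 144.3 − 0.05·136.1667 = 137.4917; MC(q_m) = 21.75 + 0.8·136.1667 = 130.6834.
Competitive q* = 144.1765, so Δq = 8.0098; wedge = 137.4917 − 130.6834 = 6.8083.
DWL = ½ × 8.0098 × 6.8083 = 27.27.

27.27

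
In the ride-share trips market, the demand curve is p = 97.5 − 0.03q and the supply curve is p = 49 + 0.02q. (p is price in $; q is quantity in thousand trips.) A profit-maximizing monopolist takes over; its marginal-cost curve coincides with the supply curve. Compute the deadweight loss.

Competitive equilibrium: 97.5 − 0.03q = 49 + 0.02q → q* = 970, p* = 68.4.
Marginal revenue: MR = 97.5 − 0.06q. Set MR = MC: 97.5 − 0.06q = 49 + 0.02q → q_m = 606.25.
Price p_m = 97.5 − 0.03·606.25 = 79.3125; MC(q_m) = 49 + 0.02·606.25 = 61.125.
Competitive q* = 970, so Δq = 363.75; wedge = 79.3125 − 61.125 = 18.1875.
Welfare loss = ½ × 363.75 × 18.1875 = $3307.85 thousand.

$3307.85 thousand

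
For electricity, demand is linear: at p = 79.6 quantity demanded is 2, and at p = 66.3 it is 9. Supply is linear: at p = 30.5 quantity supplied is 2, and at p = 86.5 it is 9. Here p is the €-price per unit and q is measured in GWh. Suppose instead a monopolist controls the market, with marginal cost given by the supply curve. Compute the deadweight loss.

Demand slope = (66.3 − 79.6)/(9 − 2) = −1.9, so p = 83.4 − 1.9q.
Supply slope = (86.5 − 30.5)/(9 − 2) = 8, so p = 14.5 + 8q.
Competitive equilibrium: 83.4 − 1.9q = 14.5 + 8q → q* = 6.9596, p* = 70.1768.
Marginal revenue: MR = 83.4 − 3.8q. Set MR = MC: 83.4 − 3.8q = 14.5 + 8q → q_m = 5.839.
Price p_m = 83.4 − 1.9·5.839 = 72.3059; MC(q_m) = 14.5 + 8·5.839 = 61.212.
Competitive q* = 6.9596, so Δq = 1.1206; wedge = 72.3059 − 61.212 = 11.0939.
DWL = ½ × 1.1206 × 11.0939 = €6.22.

€6.22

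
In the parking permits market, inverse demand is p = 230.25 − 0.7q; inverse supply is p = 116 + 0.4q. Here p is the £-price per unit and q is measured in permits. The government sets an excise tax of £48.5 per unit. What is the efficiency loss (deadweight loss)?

Competitive equilibrium: 230.25 − 0.7q = 116 + 0.4q → q* = 103.8636, p* = 157.5455.
With the tax, the buyer price exceeds the seller price by 48.5: (230.25 − 0.7q) − (116 + 0.4q) = 48.5 → q' = 59.7727.
Δq = 103.8636 − 59.7727 = 44.0909; the wedge equals the tax, 48.5.
Deadweight loss = ½ × 44.0909 × 48.5 = £1069.20.

£1069.20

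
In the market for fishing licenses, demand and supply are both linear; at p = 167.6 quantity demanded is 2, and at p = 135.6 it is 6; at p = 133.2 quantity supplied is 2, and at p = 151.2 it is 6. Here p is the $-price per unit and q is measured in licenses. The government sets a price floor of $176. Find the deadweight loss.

$90.35

Demand slope = (135.6 − 167.6)/(6 − 2) = −8, so p = 183.6 − 8q.
Supply slope = (151.2 − 133.2)/(6 − 2) = 4.5, so p = 124.2 + 4.5q.
Competitive equilibrium: 183.6 − 8q = 124.2 + 4.5q → q* = 4.752, p* = 145.584.
At the floor p = 176, quantity demanded = (183.6 − 176)/8 = 0.95.
Sellers' marginal cost at q' = 0.95: 124.2 + 4.5·0.95 = 128.475.
Δq = 4.752 − 0.95 = 3.802; wedge = 176 − 128.475 = 47.525.
Welfare loss = ½ × 3.802 × 47.525 = $90.35.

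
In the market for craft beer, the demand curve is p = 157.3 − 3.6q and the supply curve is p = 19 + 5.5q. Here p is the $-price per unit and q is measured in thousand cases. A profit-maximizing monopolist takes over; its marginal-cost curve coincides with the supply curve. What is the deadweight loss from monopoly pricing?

Competitive equilibrium: 157.3 − 3.6q = 19 + 5.5q → q* = 15.1978, p* = 102.5879.
Marginal revenue: MR = 157.3 − 7.2q. Set MR = MC: 157.3 − 7.2q = 19 + 5.5q → q_m = 10.8898.
Price p_m = 157.3 − 3.6·10.8898 = 118.0967; MC(q_m) = 19 + 5.5·10.8898 = 78.8939.
Competitive q* = 15.1978, so Δq = 4.308; wedge = 118.0967 − 78.8939 = 39.2028.
Welfare loss = ½ × 4.308 × 39.2028 = $84.44 thousand.

$84.44 thousand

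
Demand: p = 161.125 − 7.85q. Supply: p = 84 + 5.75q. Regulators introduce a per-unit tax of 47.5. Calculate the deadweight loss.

82.95

Competitive equilibrium: 161.125 − 7.85q = 84 + 5.75q → q* = 5.671, p* = 116.608.
With the tax, the buyer price exceeds the seller price by 47.5: (161.125 − 7.85q) − (84 + 5.75q) = 47.5 → q' = 2.1783.
Δq = 5.671 − 2.1783 = 3.4927; the wedge equals the tax, 47.5.
The triangle = ½ × 3.4927 × 47.5 = 82.95.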